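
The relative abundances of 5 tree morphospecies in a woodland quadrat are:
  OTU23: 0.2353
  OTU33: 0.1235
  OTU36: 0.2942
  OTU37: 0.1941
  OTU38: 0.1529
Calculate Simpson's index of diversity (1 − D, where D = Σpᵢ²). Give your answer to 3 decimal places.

0.782

D = 0.2353² + 0.1235² + 0.2942² + 0.1941² + 0.1529² = 0.05537 + 0.01525 + 0.08655 + 0.03767 + 0.02338 = 0.21823 (working shown to 5 dp, full precision carried).
So 1 − D = 0.78177, i.e. 0.782 to 3 decimal places.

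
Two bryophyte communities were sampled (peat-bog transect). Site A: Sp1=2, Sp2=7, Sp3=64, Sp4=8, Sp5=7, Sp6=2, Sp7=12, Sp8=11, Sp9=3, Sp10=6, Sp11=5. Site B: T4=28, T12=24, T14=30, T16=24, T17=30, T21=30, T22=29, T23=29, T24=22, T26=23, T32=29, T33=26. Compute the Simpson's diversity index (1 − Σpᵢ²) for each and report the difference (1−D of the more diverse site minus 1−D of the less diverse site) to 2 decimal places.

0.20

Site A: N=127, proportions 0.0157, 0.0551, 0.5039, 0.063, 0.0551, 0.0157, 0.0945, 0.0866, 0.0236, 0.0472, 0.0394, giving 1−D = 0.7147 (working shown to 4 dp, full precision carried).
Site B: N=324, proportions 0.0864, 0.0741, 0.0926, 0.0741, 0.0926, 0.0926, 0.0895, 0.0895, 0.0679, 0.071, 0.0895, 0.0802, giving 1−D = 0.9157.
Difference = |0.7147 − 0.9157| = 0.2010, i.e. 0.20 to 2 decimal places.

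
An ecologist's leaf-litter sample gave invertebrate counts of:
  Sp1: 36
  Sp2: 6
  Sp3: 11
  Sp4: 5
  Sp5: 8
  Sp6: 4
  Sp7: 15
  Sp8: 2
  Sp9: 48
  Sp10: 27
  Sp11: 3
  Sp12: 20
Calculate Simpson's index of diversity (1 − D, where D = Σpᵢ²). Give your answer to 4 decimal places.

Total N = 36+6+11+5+8+4+15+2+48+27+3+20 = 185, so the proportions are 0.194595, 0.032432, 0.059459, 0.027027, 0.043243, 0.021622, 0.081081, 0.010811, 0.259459, 0.145946, 0.016216, 0.108108 (working shown to 6 dp, full precision carried).
D = 0.194595² + 0.032432² + 0.059459² + 0.027027² + 0.043243² + 0.021622² + 0.081081² + 0.010811² + 0.259459² + 0.145946² + 0.016216² + 0.108108² = 0.037867 + 0.001052 + 0.003535 + 0.000730 + 0.001870 + 0.000467 + 0.006574 + 0.000117 + 0.067319 + 0.021300 + 0.000263 + 0.011687 = 0.152783.
So 1 − D = 0.847217, i.e. 0.8472 to 4 decimal places.

0.8472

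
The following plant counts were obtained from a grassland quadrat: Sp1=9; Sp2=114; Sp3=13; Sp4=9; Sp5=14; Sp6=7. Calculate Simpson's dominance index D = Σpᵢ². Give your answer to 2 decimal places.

0.49

Total N = 9+114+13+9+14+7 = 166, so the proportions are 0.0542, 0.6867, 0.0783, 0.0542, 0.0843, 0.0422 (working shown to 4 dp, full precision carried).
D = 0.0542² + 0.6867² + 0.0783² + 0.0542² + 0.0843² + 0.0422² = 0.0029 + 0.4716 + 0.0061 + 0.0029 + 0.0071 + 0.0018 = 0.4925.
To 2 decimal places, D = 0.49.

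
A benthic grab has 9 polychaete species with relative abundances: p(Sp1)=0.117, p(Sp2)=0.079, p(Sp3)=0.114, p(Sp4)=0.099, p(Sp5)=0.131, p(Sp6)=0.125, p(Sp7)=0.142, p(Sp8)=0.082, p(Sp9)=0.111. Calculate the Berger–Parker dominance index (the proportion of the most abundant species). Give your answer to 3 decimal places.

The largest proportion is 0.142, i.e. d = 0.142 to 3 decimal places.

0.142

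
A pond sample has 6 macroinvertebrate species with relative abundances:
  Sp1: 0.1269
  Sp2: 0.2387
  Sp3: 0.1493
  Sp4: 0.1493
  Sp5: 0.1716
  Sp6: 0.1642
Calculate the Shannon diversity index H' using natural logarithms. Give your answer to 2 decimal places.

1.77

Each pᵢ ln pᵢ term (working shown to 4 dp, full precision carried): 0.1269×(-2.0644)=-0.2620, 0.2387×(-1.4325)=-0.3419, 0.1493×(-1.9018)=-0.2839, 0.1493×(-1.9018)=-0.2839, 0.1716×(-1.7626)=-0.3025, 0.1642×(-1.8067)=-0.2967.
Sum = -1.7709, so H' = 1.77.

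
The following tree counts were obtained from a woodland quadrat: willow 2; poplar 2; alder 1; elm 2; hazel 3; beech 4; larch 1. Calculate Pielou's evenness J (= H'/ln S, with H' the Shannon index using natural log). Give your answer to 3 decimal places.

0.946

Total N = 2+2+1+2+3+4+1 = 15, so the proportions are 0.13333, 0.13333, 0.06667, 0.13333, 0.2, 0.26667, 0.06667 (working shown to 5 dp, full precision carried).
H' = −Σ pᵢ ln pᵢ = −((-0.26865) + (-0.26865) + (-0.18054) + (-0.26865) + (-0.32189) + (-0.35247) + (-0.18054)) = 1.84139.
With S = 7 species, ln S = 1.94591, so J = 1.84139/1.94591 = 0.94629, i.e. 0.946 to 3 decimal places.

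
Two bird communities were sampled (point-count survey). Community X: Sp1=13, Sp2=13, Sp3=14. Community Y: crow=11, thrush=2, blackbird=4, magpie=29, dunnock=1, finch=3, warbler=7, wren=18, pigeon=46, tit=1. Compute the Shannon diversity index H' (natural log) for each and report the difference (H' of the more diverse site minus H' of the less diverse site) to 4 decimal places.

Community X: N=40, proportions 0.325, 0.325, 0.35, giving H' = 1.097992 (working shown to 6 dp, full precision carried).
Community Y: N=122, proportions 0.090164, 0.016393, 0.032787, 0.237705, 0.008197, 0.02459, 0.057377, 0.147541, 0.377049, 0.008197, giving H' = 1.721879.
Difference = |1.097992 − 1.721879| = 0.623887, i.e. 0.6239 to 4 decimal places.

0.6239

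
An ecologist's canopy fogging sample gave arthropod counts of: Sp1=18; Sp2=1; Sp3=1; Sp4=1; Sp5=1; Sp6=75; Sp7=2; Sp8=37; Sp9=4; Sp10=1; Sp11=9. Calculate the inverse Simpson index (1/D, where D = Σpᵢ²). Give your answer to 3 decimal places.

Total N = 18+1+1+1+1+75+2+37+4+1+9 = 150, so the proportions are 0.12, 0.006667, 0.006667, 0.006667, 0.006667, 0.5, 0.013333, 0.246667, 0.026667, 0.006667, 0.06 (working shown to 6 dp, full precision carried).
D = 0.12² + 0.006667² + 0.006667² + 0.006667² + 0.006667² + 0.5² + 0.013333² + 0.246667² + 0.026667² + 0.006667² + 0.06² = 0.014400 + 0.000044 + 0.000044 + 0.000044 + 0.000044 + 0.250000 + 0.000178 + 0.060844 + 0.000711 + 0.000044 + 0.003600 = 0.329956.
So 1/D = 3.03071, i.e. 3.031 to 3 decimal places.

3.031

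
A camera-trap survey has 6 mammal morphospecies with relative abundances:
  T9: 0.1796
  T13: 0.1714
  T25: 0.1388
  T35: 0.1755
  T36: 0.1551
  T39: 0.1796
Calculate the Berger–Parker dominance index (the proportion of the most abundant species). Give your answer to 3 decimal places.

The largest proportion is 0.1796, i.e. d = 0.180 to 3 decimal places.

0.180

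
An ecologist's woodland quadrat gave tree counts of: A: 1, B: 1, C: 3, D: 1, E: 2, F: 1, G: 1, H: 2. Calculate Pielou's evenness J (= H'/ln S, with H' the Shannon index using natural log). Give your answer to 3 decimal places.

Total N = 1+1+3+1+2+1+1+2 = 12, so the proportions are 0.08333, 0.08333, 0.25, 0.08333, 0.16667, 0.08333, 0.08333, 0.16667 (working shown to 5 dp, full precision carried).
H' = −Σ pᵢ ln pᵢ = −((-0.20708) + (-0.20708) + (-0.34657) + (-0.20708) + (-0.29863) + (-0.20708) + (-0.20708) + (-0.29863)) = 1.97920.
With S = 8 species, ln S = 2.07944, so J = 1.97920/2.07944 = 0.95180, i.e. 0.952 to 3 decimal places.

0.952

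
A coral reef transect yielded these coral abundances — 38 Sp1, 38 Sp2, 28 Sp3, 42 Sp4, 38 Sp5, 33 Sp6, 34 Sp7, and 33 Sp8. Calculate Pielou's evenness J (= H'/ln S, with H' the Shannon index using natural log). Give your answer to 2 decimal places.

Total N = 38+38+28+42+38+33+34+33 = 284, so the proportions are 0.1338, 0.1338, 0.0986, 0.1479, 0.1338, 0.1162, 0.1197, 0.1162 (working shown to 4 dp, full precision carried).
H' = −Σ pᵢ ln pᵢ = −((-0.2691) + (-0.2691) + (-0.2284) + (-0.2827) + (-0.2691) + (-0.2501) + (-0.2541) + (-0.2501)) = 2.0728.
With S = 8 species, ln S = 2.0794, so J = 2.0728/2.0794 = 0.9968, i.e. 1.00 to 2 decimal places.

1.00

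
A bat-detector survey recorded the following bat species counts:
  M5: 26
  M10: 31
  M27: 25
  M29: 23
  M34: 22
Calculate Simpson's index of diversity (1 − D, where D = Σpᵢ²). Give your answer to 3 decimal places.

Total N = 26+31+25+23+22 = 127, so the proportions are 0.20472, 0.24409, 0.19685, 0.1811, 0.17323 (working shown to 5 dp, full precision carried).
D = 0.20472² + 0.24409² + 0.19685² + 0.1811² + 0.17323² = 0.04191 + 0.05958 + 0.03875 + 0.03280 + 0.03001 = 0.20305.
So 1 − D = 0.79695, i.e. 0.797 to 3 decimal places.

0.797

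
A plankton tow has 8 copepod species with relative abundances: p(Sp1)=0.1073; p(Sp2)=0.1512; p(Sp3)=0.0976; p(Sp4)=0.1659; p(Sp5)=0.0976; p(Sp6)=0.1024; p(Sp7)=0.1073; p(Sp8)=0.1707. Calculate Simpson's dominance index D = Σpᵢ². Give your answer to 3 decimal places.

0.132

D = 0.1073² + 0.1512² + 0.0976² + 0.1659² + 0.0976² + 0.1024² + 0.1073² + 0.1707² = 0.01151 + 0.02286 + 0.00953 + 0.02752 + 0.00953 + 0.01049 + 0.01151 + 0.02914 = 0.13209 (working shown to 5 dp, full precision carried).
To 3 decimal places, D = 0.132.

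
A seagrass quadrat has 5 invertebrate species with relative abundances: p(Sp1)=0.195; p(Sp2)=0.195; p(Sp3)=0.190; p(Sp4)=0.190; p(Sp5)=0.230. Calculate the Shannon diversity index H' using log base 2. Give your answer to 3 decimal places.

Each pᵢ log₂ pᵢ term (working shown to 5 dp, full precision carried): 0.195×(-2.35845)=-0.45990, 0.195×(-2.35845)=-0.45990, 0.19×(-2.39593)=-0.45523, 0.19×(-2.39593)=-0.45523, 0.23×(-2.12029)=-0.48767.
Sum = -2.31792, so H' = 2.318.

2.318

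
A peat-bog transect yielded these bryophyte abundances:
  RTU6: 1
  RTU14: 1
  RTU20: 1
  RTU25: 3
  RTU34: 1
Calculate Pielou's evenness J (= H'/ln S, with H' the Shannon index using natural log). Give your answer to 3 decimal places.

0.917

Total N = 1+1+1+3+1 = 7, so the proportions are 0.14286, 0.14286, 0.14286, 0.42857, 0.14286 (working shown to 5 dp, full precision carried).
H' = −Σ pᵢ ln pᵢ = −((-0.27799) + (-0.27799) + (-0.27799) + (-0.36313) + (-0.27799)) = 1.47508.
With S = 5 species, ln S = 1.60944, so J = 1.47508/1.60944 = 0.91652, i.e. 0.917 to 3 decimal places.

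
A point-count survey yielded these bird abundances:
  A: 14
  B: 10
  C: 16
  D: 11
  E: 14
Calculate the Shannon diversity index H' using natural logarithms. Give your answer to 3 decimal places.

1.595

Total N = 14+10+16+11+14 = 65, so the proportions are 0.21538, 0.15385, 0.24615, 0.16923, 0.21538 (working shown to 5 dp, full precision carried).
Each pᵢ ln pᵢ term: 0.21538×(-1.53533)=-0.33069, 0.15385×(-1.87180)=-0.28797, 0.24615×(-1.40180)=-0.34506, 0.16923×(-1.77649)=-0.30064, 0.21538×(-1.53533)=-0.33069.
Sum = -1.59504, so H' = 1.595.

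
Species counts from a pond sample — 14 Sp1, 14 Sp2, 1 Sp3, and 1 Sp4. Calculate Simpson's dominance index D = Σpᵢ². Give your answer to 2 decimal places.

Total N = 14+14+1+1 = 30, so the proportions are 0.4667, 0.4667, 0.0333, 0.0333 (working shown to 4 dp, full precision carried).
D = 0.4667² + 0.4667² + 0.0333² + 0.0333² = 0.2178 + 0.2178 + 0.0011 + 0.0011 = 0.4378.
To 2 decimal places, D = 0.44.

0.44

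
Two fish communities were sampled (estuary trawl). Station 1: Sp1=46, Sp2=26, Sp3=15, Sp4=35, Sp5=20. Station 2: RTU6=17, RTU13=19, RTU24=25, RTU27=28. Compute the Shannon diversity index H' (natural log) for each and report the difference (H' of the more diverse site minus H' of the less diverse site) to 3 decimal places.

0.168

Station 1: N=142, proportions 0.32394, 0.1831, 0.10563, 0.24648, 0.14085, giving H' = 1.53470 (working shown to 5 dp, full precision carried).
Station 2: N=89, proportions 0.19101, 0.21348, 0.2809, 0.31461, giving H' = 1.36636.
Difference = |1.53470 − 1.36636| = 0.16834, i.e. 0.168 to 3 decimal places.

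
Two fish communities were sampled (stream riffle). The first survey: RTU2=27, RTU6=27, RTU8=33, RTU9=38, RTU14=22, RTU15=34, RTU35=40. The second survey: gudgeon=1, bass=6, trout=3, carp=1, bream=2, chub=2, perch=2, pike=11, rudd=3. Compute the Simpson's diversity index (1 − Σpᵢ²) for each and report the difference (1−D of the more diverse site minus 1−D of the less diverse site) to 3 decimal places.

0.049

The first survey: N=221, proportions 0.12217, 0.12217, 0.14932, 0.17195, 0.09955, 0.15385, 0.181, giving 1−D = 0.85195 (working shown to 5 dp, full precision carried).
The second survey: N=31, proportions 0.03226, 0.19355, 0.09677, 0.03226, 0.06452, 0.06452, 0.06452, 0.35484, 0.09677, giving 1−D = 0.80333.
Difference = |0.85195 − 0.80333| = 0.04862, i.e. 0.049 to 3 decimal places.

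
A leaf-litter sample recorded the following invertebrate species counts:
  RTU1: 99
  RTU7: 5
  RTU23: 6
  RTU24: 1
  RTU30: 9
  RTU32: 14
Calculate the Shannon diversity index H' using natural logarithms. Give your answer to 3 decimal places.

Total N = 99+5+6+1+9+14 = 134, so the proportions are 0.73881, 0.03731, 0.04478, 0.00746, 0.06716, 0.10448 (working shown to 5 dp, full precision carried).
Each pᵢ ln pᵢ term: 0.73881×(-0.30272)=-0.22365, 0.03731×(-3.28840)=-0.12270, 0.04478×(-3.10608)=-0.13908, 0.00746×(-4.89784)=-0.03655, 0.06716×(-2.70062)=-0.18138, 0.10448×(-2.25878)=-0.23599.
Sum = -0.93936, so H' = 0.939.

0.939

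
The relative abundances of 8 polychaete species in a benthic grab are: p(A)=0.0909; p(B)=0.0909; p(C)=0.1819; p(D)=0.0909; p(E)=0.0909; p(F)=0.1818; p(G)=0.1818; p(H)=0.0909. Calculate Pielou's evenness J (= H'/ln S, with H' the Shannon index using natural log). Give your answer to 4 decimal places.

0.9713

H' = −Σ pᵢ ln pᵢ = −((-0.217978) + (-0.217978) + (-0.310012) + (-0.217978) + (-0.217978) + (-0.309941) + (-0.309941) + (-0.217978)) = 2.019783 (working shown to 6 dp, full precision carried).
With S = 8 species, ln S = 2.079442, so J = 2.019783/2.079442 = 0.971311, i.e. 0.9713 to 4 decimal places.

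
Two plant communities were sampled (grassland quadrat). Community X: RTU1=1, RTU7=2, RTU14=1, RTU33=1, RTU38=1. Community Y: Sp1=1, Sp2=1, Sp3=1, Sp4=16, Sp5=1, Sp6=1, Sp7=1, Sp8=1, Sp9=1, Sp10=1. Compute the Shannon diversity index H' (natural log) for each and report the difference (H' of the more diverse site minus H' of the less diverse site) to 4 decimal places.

0.1163

Community X: N=6, proportions 0.166667, 0.333333, 0.166667, 0.166667, 0.166667, giving H' = 1.560710 (working shown to 6 dp, full precision carried).
Community Y: N=25, proportions 0.04, 0.04, 0.04, 0.64, 0.04, 0.04, 0.04, 0.04, 0.04, 0.04, giving H' = 1.444419.
Difference = |1.560710 − 1.444419| = 0.116291, i.e. 0.1163 to 4 decimal places.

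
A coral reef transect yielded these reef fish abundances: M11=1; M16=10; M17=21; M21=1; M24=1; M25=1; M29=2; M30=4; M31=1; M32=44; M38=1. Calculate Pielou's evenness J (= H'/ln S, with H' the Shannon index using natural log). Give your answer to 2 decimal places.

0.61

Total N = 1+10+21+1+1+1+2+4+1+44+1 = 87, so the proportions are 0.0115, 0.1149, 0.2414, 0.0115, 0.0115, 0.0115, 0.023, 0.046, 0.0115, 0.5057, 0.0115 (working shown to 4 dp, full precision carried).
H' = −Σ pᵢ ln pᵢ = −((-0.0513) + (-0.2487) + (-0.3431) + (-0.0513) + (-0.0513) + (-0.0513) + (-0.0867) + (-0.1416) + (-0.0513) + (-0.3448) + (-0.0513)) = 1.4728.
With S = 11 species, ln S = 2.3979, so J = 1.4728/2.3979 = 0.6142, i.e. 0.61 to 2 decimal places.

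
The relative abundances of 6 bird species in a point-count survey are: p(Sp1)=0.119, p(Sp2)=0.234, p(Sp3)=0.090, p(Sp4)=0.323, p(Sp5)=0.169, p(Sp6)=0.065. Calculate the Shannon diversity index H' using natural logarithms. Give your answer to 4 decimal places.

Each pᵢ ln pᵢ term (working shown to 6 dp, full precision carried): 0.119×(-2.128632)=-0.253307, 0.234×(-1.452434)=-0.339870, 0.09×(-2.407946)=-0.216715, 0.323×(-1.130103)=-0.365023, 0.169×(-1.777857)=-0.300458, 0.065×(-2.733368)=-0.177669.
Sum = -1.653042, so H' = 1.6530.

1.6530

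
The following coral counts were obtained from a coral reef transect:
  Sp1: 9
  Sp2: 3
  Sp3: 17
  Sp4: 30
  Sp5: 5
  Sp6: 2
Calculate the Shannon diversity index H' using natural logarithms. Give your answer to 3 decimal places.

Total N = 9+3+17+30+5+2 = 66, so the proportions are 0.13636, 0.04545, 0.25758, 0.45455, 0.07576, 0.0303 (working shown to 5 dp, full precision carried).
Each pᵢ ln pᵢ term: 0.13636×(-1.99243)=-0.27170, 0.04545×(-3.09104)=-0.14050, 0.25758×(-1.35644)=-0.34939, 0.45455×(-0.78846)=-0.35839, 0.07576×(-2.58022)=-0.19547, 0.0303×(-3.49651)=-0.10595.
Sum = -1.42140, so H' = 1.421.

1.421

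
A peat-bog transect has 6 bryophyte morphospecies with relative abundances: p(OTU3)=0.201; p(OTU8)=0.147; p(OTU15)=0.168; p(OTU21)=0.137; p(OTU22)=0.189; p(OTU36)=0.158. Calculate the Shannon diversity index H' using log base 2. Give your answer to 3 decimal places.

Each pᵢ log₂ pᵢ term (working shown to 5 dp, full precision carried): 0.201×(-2.31473)=-0.46526, 0.147×(-2.76611)=-0.40662, 0.168×(-2.57347)=-0.43234, 0.137×(-2.86775)=-0.39288, 0.189×(-2.40354)=-0.45427, 0.158×(-2.66200)=-0.42060.
Sum = -2.57197, so H' = 2.572.

2.572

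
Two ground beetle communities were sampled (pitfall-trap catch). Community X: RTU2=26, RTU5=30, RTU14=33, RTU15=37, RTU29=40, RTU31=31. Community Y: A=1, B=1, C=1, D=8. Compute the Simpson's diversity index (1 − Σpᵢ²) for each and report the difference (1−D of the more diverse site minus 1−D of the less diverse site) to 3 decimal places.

0.384

Community X: N=197, proportions 0.13198, 0.152284, 0.167513, 0.187817, 0.203046, 0.15736, giving 1−D = 0.830065 (working shown to 6 dp, full precision carried).
Community Y: N=11, proportions 0.090909, 0.090909, 0.090909, 0.727273, giving 1−D = 0.446281.
Difference = |0.830065 − 0.446281| = 0.383784, i.e. 0.384 to 3 decimal places.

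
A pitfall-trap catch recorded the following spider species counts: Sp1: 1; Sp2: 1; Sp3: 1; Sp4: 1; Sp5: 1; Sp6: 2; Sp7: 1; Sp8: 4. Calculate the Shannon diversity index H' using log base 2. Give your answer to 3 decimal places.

Total N = 1+1+1+1+1+2+1+4 = 12, so the proportions are 0.08333, 0.08333, 0.08333, 0.08333, 0.08333, 0.16667, 0.08333, 0.33333 (working shown to 5 dp, full precision carried).
Each pᵢ log₂ pᵢ term: 0.08333×(-3.58496)=-0.29875, 0.08333×(-3.58496)=-0.29875, 0.08333×(-3.58496)=-0.29875, 0.08333×(-3.58496)=-0.29875, 0.08333×(-3.58496)=-0.29875, 0.16667×(-2.58496)=-0.43083, 0.08333×(-3.58496)=-0.29875, 0.33333×(-1.58496)=-0.52832.
Sum = -2.75163, so H' = 2.752.

2.752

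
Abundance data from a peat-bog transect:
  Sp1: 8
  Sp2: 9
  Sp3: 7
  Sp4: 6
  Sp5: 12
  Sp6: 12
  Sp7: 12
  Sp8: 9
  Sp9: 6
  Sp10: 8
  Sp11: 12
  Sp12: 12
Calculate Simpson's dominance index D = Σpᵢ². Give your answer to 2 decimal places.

0.09

Total N = 8+9+7+6+12+12+12+9+6+8+12+12 = 113, so the proportions are 0.0708, 0.0796, 0.0619, 0.0531, 0.1062, 0.1062, 0.1062, 0.0796, 0.0531, 0.0708, 0.1062, 0.1062 (working shown to 4 dp, full precision carried).
D = 0.0708² + 0.0796² + 0.0619² + 0.0531² + 0.1062² + 0.1062² + 0.1062² + 0.0796² + 0.0531² + 0.0708² + 0.1062² + 0.1062² = 0.0050 + 0.0063 + 0.0038 + 0.0028 + 0.0113 + 0.0113 + 0.0113 + 0.0063 + 0.0028 + 0.0050 + 0.0113 + 0.0113 = 0.0886.
To 2 decimal places, D = 0.09.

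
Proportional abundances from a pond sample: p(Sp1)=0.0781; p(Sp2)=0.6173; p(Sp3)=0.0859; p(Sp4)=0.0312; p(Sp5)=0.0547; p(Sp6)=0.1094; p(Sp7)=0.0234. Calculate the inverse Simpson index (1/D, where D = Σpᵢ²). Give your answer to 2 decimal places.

2.43

D = 0.0781² + 0.6173² + 0.0859² + 0.0312² + 0.0547² + 0.1094² + 0.0234² = 0.00610 + 0.38106 + 0.00738 + 0.00097 + 0.00299 + 0.01197 + 0.00055 = 0.41102 (working shown to 5 dp, full precision carried).
So 1/D = 2.4330, i.e. 2.43 to 2 decimal places.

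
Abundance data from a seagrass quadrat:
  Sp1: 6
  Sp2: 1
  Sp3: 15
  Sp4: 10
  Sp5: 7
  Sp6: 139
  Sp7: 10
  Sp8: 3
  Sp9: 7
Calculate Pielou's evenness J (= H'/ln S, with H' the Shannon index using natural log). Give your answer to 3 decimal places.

0.536

Total N = 6+1+15+10+7+139+10+3+7 = 198, so the proportions are 0.0303, 0.00505, 0.07576, 0.05051, 0.03535, 0.70202, 0.05051, 0.01515, 0.03535 (working shown to 5 dp, full precision carried).
H' = −Σ pᵢ ln pᵢ = −((-0.10595) + (-0.02671) + (-0.19547) + (-0.15079) + (-0.11816) + (-0.24837) + (-0.15079) + (-0.06348) + (-0.11816)) = 1.17790.
With S = 9 species, ln S = 2.19722, so J = 1.17790/2.19722 = 0.53608, i.e. 0.536 to 3 decimal places.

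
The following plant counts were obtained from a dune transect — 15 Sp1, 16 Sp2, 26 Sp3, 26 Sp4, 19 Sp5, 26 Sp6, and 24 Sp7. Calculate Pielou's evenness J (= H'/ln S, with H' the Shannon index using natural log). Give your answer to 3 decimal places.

Total N = 15+16+26+26+19+26+24 = 152, so the proportions are 0.09868, 0.10526, 0.17105, 0.17105, 0.125, 0.17105, 0.15789 (working shown to 5 dp, full precision carried).
H' = −Σ pᵢ ln pᵢ = −((-0.22854) + (-0.23698) + (-0.30204) + (-0.30204) + (-0.25993) + (-0.30204) + (-0.29145)) = 1.92302.
With S = 7 species, ln S = 1.94591, so J = 1.92302/1.94591 = 0.98823, i.e. 0.988 to 3 decimal places.

0.988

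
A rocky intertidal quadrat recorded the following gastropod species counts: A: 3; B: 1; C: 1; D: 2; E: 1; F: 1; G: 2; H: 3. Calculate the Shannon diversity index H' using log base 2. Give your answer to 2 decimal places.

Total N = 3+1+1+2+1+1+2+3 = 14, so the proportions are 0.2143, 0.0714, 0.0714, 0.1429, 0.0714, 0.0714, 0.1429, 0.2143 (working shown to 4 dp, full precision carried).
Each pᵢ log₂ pᵢ term: 0.2143×(-2.2224)=-0.4762, 0.0714×(-3.8074)=-0.2720, 0.0714×(-3.8074)=-0.2720, 0.1429×(-2.8074)=-0.4011, 0.0714×(-3.8074)=-0.2720, 0.0714×(-3.8074)=-0.2720, 0.1429×(-2.8074)=-0.4011, 0.2143×(-2.2224)=-0.4762.
Sum = -2.8424, so H' = 2.84.

2.84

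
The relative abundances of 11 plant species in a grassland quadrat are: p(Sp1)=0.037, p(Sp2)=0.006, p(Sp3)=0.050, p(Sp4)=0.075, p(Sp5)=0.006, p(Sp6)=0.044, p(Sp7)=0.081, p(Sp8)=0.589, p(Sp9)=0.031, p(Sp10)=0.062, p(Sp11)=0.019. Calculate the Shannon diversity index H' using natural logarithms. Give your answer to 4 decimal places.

Each pᵢ ln pᵢ term (working shown to 6 dp, full precision carried): 0.037×(-3.296837)=-0.121983, 0.006×(-5.115996)=-0.030696, 0.05×(-2.995732)=-0.149787, 0.075×(-2.590267)=-0.194270, 0.006×(-5.115996)=-0.030696, 0.044×(-3.123566)=-0.137437, 0.081×(-2.513306)=-0.203578, 0.589×(-0.529329)=-0.311775, 0.031×(-3.473768)=-0.107687, 0.062×(-2.780621)=-0.172398, 0.019×(-3.963316)=-0.075303.
Sum = -1.535609, so H' = 1.5356.

1.5356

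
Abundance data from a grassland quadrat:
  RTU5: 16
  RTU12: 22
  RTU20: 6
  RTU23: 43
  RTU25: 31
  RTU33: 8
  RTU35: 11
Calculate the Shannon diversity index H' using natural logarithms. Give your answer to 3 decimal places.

1.750

Total N = 16+22+6+43+31+8+11 = 137, so the proportions are 0.11679, 0.16058, 0.0438, 0.31387, 0.22628, 0.05839, 0.08029 (working shown to 5 dp, full precision carried).
Each pᵢ ln pᵢ term: 0.11679×(-2.14739)=-0.25079, 0.16058×(-1.82894)=-0.29370, 0.0438×(-3.12822)=-0.13700, 0.31387×(-1.15878)=-0.36370, 0.22628×(-1.48599)=-0.33625, 0.05839×(-2.84054)=-0.16587, 0.08029×(-2.52209)=-0.20250.
Sum = -1.74982, so H' = 1.750.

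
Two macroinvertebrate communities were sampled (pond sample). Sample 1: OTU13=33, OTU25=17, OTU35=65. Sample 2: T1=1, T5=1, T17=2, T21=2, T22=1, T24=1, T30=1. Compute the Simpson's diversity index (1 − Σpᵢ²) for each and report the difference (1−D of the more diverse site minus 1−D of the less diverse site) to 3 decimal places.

Sample 1: N=115, proportions 0.286957, 0.147826, 0.565217, giving 1−D = 0.576333 (working shown to 6 dp, full precision carried).
Sample 2: N=9, proportions 0.111111, 0.111111, 0.222222, 0.222222, 0.111111, 0.111111, 0.111111, giving 1−D = 0.839506.
Difference = |0.576333 − 0.839506| = 0.263173, i.e. 0.263 to 3 decimal places.

0.263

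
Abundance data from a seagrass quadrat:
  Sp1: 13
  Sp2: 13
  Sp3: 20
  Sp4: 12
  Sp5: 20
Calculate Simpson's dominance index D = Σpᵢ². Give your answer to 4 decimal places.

0.2107

Total N = 13+13+20+12+20 = 78, so the proportions are 0.166667, 0.166667, 0.25641, 0.153846, 0.25641 (working shown to 6 dp, full precision carried).
D = 0.166667² + 0.166667² + 0.25641² + 0.153846² + 0.25641² = 0.027778 + 0.027778 + 0.065746 + 0.023669 + 0.065746 = 0.210717.
To 4 decimal places, D = 0.2107.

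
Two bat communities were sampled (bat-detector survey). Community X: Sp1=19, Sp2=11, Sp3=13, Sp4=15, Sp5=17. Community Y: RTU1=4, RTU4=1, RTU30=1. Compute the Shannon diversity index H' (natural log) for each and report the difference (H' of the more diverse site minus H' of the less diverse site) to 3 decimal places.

Community X: N=75, proportions 0.253333, 0.146667, 0.173333, 0.2, 0.226667, giving H' = 1.591476 (working shown to 6 dp, full precision carried).
Community Y: N=6, proportions 0.666667, 0.166667, 0.166667, giving H' = 0.867563.
Difference = |1.591476 − 0.867563| = 0.723913, i.e. 0.724 to 3 decimal places.

0.724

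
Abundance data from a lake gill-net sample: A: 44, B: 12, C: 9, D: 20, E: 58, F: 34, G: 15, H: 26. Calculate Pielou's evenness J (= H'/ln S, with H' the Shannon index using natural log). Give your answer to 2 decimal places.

Total N = 44+12+9+20+58+34+15+26 = 218, so the proportions are 0.2018, 0.055, 0.0413, 0.0917, 0.2661, 0.156, 0.0688, 0.1193 (working shown to 4 dp, full precision carried).
H' = −Σ pᵢ ln pᵢ = −((-0.3230) + (-0.1596) + (-0.1316) + (-0.2192) + (-0.3523) + (-0.2898) + (-0.1842) + (-0.2536)) = 1.9132.
With S = 8 species, ln S = 2.0794, so J = 1.9132/2.0794 = 0.9200, i.e. 0.92 to 2 decimal places.

0.92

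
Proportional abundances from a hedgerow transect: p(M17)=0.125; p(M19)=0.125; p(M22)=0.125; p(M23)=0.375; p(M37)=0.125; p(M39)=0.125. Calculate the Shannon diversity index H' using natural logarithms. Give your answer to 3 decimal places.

Each pᵢ ln pᵢ term (working shown to 5 dp, full precision carried): 0.125×(-2.07944)=-0.25993, 0.125×(-2.07944)=-0.25993, 0.125×(-2.07944)=-0.25993, 0.375×(-0.98083)=-0.36781, 0.125×(-2.07944)=-0.25993, 0.125×(-2.07944)=-0.25993.
Sum = -1.66746, so H' = 1.667.

1.667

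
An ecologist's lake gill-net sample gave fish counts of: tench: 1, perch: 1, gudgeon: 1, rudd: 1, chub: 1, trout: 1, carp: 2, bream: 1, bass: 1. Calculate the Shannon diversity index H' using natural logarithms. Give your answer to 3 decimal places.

Total N = 1+1+1+1+1+1+2+1+1 = 10, so the proportions are 0.1, 0.1, 0.1, 0.1, 0.1, 0.1, 0.2, 0.1, 0.1 (working shown to 5 dp, full precision carried).
Each pᵢ ln pᵢ term: 0.1×(-2.30259)=-0.23026, 0.1×(-2.30259)=-0.23026, 0.1×(-2.30259)=-0.23026, 0.1×(-2.30259)=-0.23026, 0.1×(-2.30259)=-0.23026, 0.1×(-2.30259)=-0.23026, 0.2×(-1.60944)=-0.32189, 0.1×(-2.30259)=-0.23026, 0.1×(-2.30259)=-0.23026.
Sum = -2.16396, so H' = 2.164.

2.164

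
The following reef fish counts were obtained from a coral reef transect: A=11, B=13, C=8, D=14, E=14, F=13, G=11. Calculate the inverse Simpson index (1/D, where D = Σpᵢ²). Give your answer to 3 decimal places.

6.811

Total N = 11+13+8+14+14+13+11 = 84, so the proportions are 0.1309524, 0.1547619, 0.0952381, 0.1666667, 0.1666667, 0.1547619, 0.1309524 (working shown to 7 dp, full precision carried).
D = 0.1309524² + 0.1547619² + 0.0952381² + 0.1666667² + 0.1666667² + 0.1547619² + 0.1309524² = 0.0171485 + 0.0239512 + 0.0090703 + 0.0277778 + 0.0277778 + 0.0239512 + 0.0171485 = 0.1468254.
So 1/D = 6.81081, i.e. 6.811 to 3 decimal places.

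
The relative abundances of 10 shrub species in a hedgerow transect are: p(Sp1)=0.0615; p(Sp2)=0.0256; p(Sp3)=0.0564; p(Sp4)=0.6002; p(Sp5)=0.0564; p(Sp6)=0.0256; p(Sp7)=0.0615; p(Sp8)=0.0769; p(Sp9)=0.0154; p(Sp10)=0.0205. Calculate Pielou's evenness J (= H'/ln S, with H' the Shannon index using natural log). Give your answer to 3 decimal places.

0.653

H' = −Σ pᵢ ln pᵢ = −((-0.17151) + (-0.09383) + (-0.16217) + (-0.30640) + (-0.16217) + (-0.09383) + (-0.17151) + (-0.19727) + (-0.06427) + (-0.07969)) = 1.50263 (working shown to 5 dp, full precision carried).
With S = 10 species, ln S = 2.30259, so J = 1.50263/2.30259 = 0.65258, i.e. 0.653 to 3 decimal places.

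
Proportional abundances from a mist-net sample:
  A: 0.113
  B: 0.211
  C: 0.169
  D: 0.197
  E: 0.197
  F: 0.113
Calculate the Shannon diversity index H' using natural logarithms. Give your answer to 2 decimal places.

Each pᵢ ln pᵢ term (working shown to 4 dp, full precision carried): 0.113×(-2.1804)=-0.2464, 0.211×(-1.5559)=-0.3283, 0.169×(-1.7779)=-0.3005, 0.197×(-1.6246)=-0.3200, 0.197×(-1.6246)=-0.3200, 0.113×(-2.1804)=-0.2464.
Sum = -1.7616, so H' = 1.76.

1.76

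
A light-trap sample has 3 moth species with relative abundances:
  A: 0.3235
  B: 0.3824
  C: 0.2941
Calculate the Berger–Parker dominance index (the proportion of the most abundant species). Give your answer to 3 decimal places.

The largest proportion is 0.3824, i.e. d = 0.382 to 3 decimal places.

0.382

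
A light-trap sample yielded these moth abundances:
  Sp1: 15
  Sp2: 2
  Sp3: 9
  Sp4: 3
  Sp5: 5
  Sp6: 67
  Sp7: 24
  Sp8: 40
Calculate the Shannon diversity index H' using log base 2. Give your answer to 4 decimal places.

Total N = 15+2+9+3+5+67+24+40 = 165, so the proportions are 0.090909, 0.012121, 0.054545, 0.018182, 0.030303, 0.406061, 0.145455, 0.242424 (working shown to 6 dp, full precision carried).
Each pᵢ log₂ pᵢ term: 0.090909×(-3.459432)=-0.314494, 0.012121×(-6.366322)=-0.077168, 0.054545×(-4.196397)=-0.228894, 0.018182×(-5.781360)=-0.105116, 0.030303×(-5.044394)=-0.152860, 0.406061×(-1.300233)=-0.527973, 0.145455×(-2.781360)=-0.404561, 0.242424×(-2.044394)=-0.495611.
Sum = -2.306677, so H' = 2.3067.

2.3067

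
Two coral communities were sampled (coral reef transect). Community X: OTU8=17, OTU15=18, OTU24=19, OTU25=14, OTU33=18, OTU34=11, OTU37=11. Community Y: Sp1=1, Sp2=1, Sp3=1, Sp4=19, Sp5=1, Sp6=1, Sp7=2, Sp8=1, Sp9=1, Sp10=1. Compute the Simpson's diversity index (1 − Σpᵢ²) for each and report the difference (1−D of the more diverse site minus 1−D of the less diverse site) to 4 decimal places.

Community X: N=108, proportions 0.157407, 0.166667, 0.175926, 0.12963, 0.166667, 0.101852, 0.101852, giving 1−D = 0.851166 (working shown to 6 dp, full precision carried).
Community Y: N=29, proportions 0.034483, 0.034483, 0.034483, 0.655172, 0.034483, 0.034483, 0.068966, 0.034483, 0.034483, 0.034483, giving 1−D = 0.556480.
Difference = |0.851166 − 0.556480| = 0.294686, i.e. 0.2947 to 4 decimal places.

0.2947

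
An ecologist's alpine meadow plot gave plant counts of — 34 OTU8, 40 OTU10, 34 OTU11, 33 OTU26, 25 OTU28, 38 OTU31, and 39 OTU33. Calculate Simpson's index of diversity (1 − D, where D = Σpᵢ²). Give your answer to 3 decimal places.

0.855

Total N = 34+40+34+33+25+38+39 = 243, so the proportions are 0.13992, 0.16461, 0.13992, 0.1358, 0.10288, 0.15638, 0.16049 (working shown to 5 dp, full precision carried).
D = 0.13992² + 0.16461² + 0.13992² + 0.1358² + 0.10288² + 0.15638² + 0.16049² = 0.01958 + 0.02710 + 0.01958 + 0.01844 + 0.01058 + 0.02445 + 0.02576 = 0.14549.
So 1 − D = 0.85451, i.e. 0.855 to 3 decimal places.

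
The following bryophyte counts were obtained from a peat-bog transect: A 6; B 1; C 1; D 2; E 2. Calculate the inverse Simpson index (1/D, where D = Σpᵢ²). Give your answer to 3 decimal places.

Total N = 6+1+1+2+2 = 12, so the proportions are 0.5, 0.083333, 0.083333, 0.166667, 0.166667 (working shown to 6 dp, full precision carried).
D = 0.5² + 0.083333² + 0.083333² + 0.166667² + 0.166667² = 0.250000 + 0.006944 + 0.006944 + 0.027778 + 0.027778 = 0.319444.
So 1/D = 3.13043, i.e. 3.130 to 3 decimal places.

3.130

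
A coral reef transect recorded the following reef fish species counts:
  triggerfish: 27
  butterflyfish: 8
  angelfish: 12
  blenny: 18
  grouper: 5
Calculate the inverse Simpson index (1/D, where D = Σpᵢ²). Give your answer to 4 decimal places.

3.8103

Total N = 27+8+12+18+5 = 70, so the proportions are 0.38571429, 0.11428571, 0.17142857, 0.25714286, 0.07142857 (working shown to 8 dp, full precision carried).
D = 0.38571429² + 0.11428571² + 0.17142857² + 0.25714286² + 0.07142857² = 0.14877551 + 0.01306122 + 0.02938776 + 0.06612245 + 0.00510204 = 0.26244898.
So 1/D = 3.810264, i.e. 3.8103 to 4 decimal places.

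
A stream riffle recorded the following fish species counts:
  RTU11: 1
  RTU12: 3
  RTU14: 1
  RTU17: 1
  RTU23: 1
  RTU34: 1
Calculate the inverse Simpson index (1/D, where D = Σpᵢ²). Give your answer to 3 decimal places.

Total N = 1+3+1+1+1+1 = 8, so the proportions are 0.125, 0.375, 0.125, 0.125, 0.125, 0.125 (working shown to 7 dp, full precision carried).
D = 0.125² + 0.375² + 0.125² + 0.125² + 0.125² + 0.125² = 0.0156250 + 0.1406250 + 0.0156250 + 0.0156250 + 0.0156250 + 0.0156250 = 0.2187500.
So 1/D = 4.57143, i.e. 4.571 to 3 decimal places.

4.571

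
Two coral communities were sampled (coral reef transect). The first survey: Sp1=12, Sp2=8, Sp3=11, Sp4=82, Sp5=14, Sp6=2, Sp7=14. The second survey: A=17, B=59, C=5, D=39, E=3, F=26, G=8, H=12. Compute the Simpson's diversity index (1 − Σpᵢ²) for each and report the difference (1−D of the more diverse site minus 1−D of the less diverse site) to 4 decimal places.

0.1469

The first survey: N=143, proportions 0.083916, 0.055944, 0.076923, 0.573427, 0.097902, 0.013986, 0.097902, giving 1−D = 0.635728 (working shown to 6 dp, full precision carried).
The second survey: N=169, proportions 0.100592, 0.349112, 0.029586, 0.230769, 0.017751, 0.153846, 0.047337, 0.071006, giving 1−D = 0.782606.
Difference = |0.635728 − 0.782606| = 0.146878, i.e. 0.1469 to 4 decimal places.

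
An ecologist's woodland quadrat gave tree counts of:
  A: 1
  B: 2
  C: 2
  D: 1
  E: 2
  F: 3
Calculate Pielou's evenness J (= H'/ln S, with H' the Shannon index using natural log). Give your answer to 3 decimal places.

0.960

Total N = 1+2+2+1+2+3 = 11, so the proportions are 0.09091, 0.18182, 0.18182, 0.09091, 0.18182, 0.27273 (working shown to 5 dp, full precision carried).
H' = −Σ pᵢ ln pᵢ = −((-0.21799) + (-0.30995) + (-0.30995) + (-0.21799) + (-0.30995) + (-0.35435)) = 1.72019.
With S = 6 species, ln S = 1.79176, so J = 1.72019/1.79176 = 0.96006, i.e. 0.960 to 3 decimal places.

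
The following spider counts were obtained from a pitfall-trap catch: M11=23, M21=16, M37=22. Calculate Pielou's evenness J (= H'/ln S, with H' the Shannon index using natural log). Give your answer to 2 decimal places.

Total N = 23+16+22 = 61, so the proportions are 0.377, 0.2623, 0.3607 (working shown to 4 dp, full precision carried).
H' = −Σ pᵢ ln pᵢ = −((-0.3678) + (-0.3510) + (-0.3678)) = 1.0866.
With S = 3 species, ln S = 1.0986, so J = 1.0866/1.0986 = 0.9891, i.e. 0.99 to 2 decimal places.

0.99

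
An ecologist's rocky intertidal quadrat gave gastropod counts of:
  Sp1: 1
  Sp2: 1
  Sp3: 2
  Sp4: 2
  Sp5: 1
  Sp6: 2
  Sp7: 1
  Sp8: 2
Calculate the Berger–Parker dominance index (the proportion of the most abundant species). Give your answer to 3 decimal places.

Total N = 1+1+2+2+1+2+1+2 = 12, so the proportions are 0.08333, 0.08333, 0.16667, 0.16667, 0.08333, 0.16667, 0.08333, 0.16667 (working shown to 5 dp, full precision carried).
The largest proportion is 0.16667, i.e. d = 0.167 to 3 decimal places.

0.167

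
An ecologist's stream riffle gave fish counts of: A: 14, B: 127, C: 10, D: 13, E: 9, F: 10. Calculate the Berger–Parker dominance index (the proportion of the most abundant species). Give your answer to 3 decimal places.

Total N = 14+127+10+13+9+10 = 183, so the proportions are 0.0765, 0.69399, 0.05464, 0.07104, 0.04918, 0.05464 (working shown to 5 dp, full precision carried).
The largest proportion is 0.69399, i.e. d = 0.694 to 3 decimal places.

0.694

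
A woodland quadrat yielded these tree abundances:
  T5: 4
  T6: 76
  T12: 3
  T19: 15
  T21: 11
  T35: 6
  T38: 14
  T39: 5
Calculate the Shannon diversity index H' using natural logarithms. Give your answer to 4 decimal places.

Total N = 4+76+3+15+11+6+14+5 = 134, so the proportions are 0.029851, 0.567164, 0.022388, 0.11194, 0.08209, 0.044776, 0.104478, 0.037313 (working shown to 6 dp, full precision carried).
Each pᵢ ln pᵢ term: 0.029851×(-3.511545)=-0.104822, 0.567164×(-0.567106)=-0.321642, 0.022388×(-3.799228)=-0.085057, 0.11194×(-2.189790)=-0.245126, 0.08209×(-2.499945)=-0.205219, 0.044776×(-3.106080)=-0.139078, 0.104478×(-2.258782)=-0.235992, 0.037313×(-3.288402)=-0.122702.
Sum = -1.459639, so H' = 1.4596.

1.4596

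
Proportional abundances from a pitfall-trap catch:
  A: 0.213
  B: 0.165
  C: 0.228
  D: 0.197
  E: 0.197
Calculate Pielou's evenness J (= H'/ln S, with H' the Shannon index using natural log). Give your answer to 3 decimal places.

0.997

H' = −Σ pᵢ ln pᵢ = −((-0.32940) + (-0.29730) + (-0.33708) + (-0.32004) + (-0.32004)) = 1.60385 (working shown to 5 dp, full precision carried).
With S = 5 species, ln S = 1.60944, so J = 1.60385/1.60944 = 0.99653, i.e. 0.997 to 3 decimal places.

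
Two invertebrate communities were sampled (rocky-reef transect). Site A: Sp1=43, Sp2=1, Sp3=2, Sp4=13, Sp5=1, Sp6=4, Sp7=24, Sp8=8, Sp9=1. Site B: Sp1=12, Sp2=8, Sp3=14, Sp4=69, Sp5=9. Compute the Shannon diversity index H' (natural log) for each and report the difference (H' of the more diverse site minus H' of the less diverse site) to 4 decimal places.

0.3456

Site A: N=97, proportions 0.443299, 0.010309, 0.020619, 0.134021, 0.010309, 0.041237, 0.247423, 0.082474, 0.010309, giving H' = 1.534337 (working shown to 6 dp, full precision carried).
Site B: N=112, proportions 0.107143, 0.071429, 0.125, 0.616071, 0.080357, giving H' = 1.188770.
Difference = |1.534337 − 1.188770| = 0.345567, i.e. 0.3456 to 4 decimal places.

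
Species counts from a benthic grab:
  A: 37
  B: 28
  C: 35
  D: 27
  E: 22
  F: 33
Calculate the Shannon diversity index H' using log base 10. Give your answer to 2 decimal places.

Total N = 37+28+35+27+22+33 = 182, so the proportions are 0.2033, 0.1538, 0.1923, 0.1484, 0.1209, 0.1813 (working shown to 4 dp, full precision carried).
Each pᵢ log₁₀ pᵢ term: 0.2033×(-0.6919)=-0.1407, 0.1538×(-0.8129)=-0.1251, 0.1923×(-0.7160)=-0.1377, 0.1484×(-0.8287)=-0.1229, 0.1209×(-0.9176)=-0.1109, 0.1813×(-0.7416)=-0.1345.
Sum = -0.7717, so H' = 0.77.

0.77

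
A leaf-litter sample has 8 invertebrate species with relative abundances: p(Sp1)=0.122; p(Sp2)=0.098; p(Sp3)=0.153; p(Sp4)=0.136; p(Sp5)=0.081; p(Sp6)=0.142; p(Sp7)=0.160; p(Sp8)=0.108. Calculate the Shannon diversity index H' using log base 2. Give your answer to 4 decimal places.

Each pᵢ log₂ pᵢ term (working shown to 6 dp, full precision carried): 0.122×(-3.035047)=-0.370276, 0.098×(-3.351074)=-0.328405, 0.153×(-2.708396)=-0.414385, 0.136×(-2.878321)=-0.391452, 0.081×(-3.625934)=-0.293701, 0.142×(-2.816037)=-0.399877, 0.16×(-2.643856)=-0.423017, 0.108×(-3.210897)=-0.346777.
Sum = -2.967889, so H' = 2.9679.

2.9679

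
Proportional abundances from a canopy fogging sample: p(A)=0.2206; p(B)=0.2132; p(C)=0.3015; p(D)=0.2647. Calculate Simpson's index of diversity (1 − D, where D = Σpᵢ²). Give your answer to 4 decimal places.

0.7449

D = 0.2206² + 0.2132² + 0.3015² + 0.2647² = 0.048664 + 0.045454 + 0.090902 + 0.070066 = 0.255087 (working shown to 6 dp, full precision carried).
So 1 − D = 0.744913, i.e. 0.7449 to 4 decimal places.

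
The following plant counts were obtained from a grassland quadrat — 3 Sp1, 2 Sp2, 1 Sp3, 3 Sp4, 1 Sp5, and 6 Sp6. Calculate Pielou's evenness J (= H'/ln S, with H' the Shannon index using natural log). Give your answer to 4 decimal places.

0.8941

Total N = 3+2+1+3+1+6 = 16, so the proportions are 0.1875, 0.125, 0.0625, 0.1875, 0.0625, 0.375 (working shown to 6 dp, full precision carried).
H' = −Σ pᵢ ln pᵢ = −((-0.313871) + (-0.259930) + (-0.173287) + (-0.313871) + (-0.173287) + (-0.367811)) = 1.602056.
With S = 6 species, ln S = 1.791759, so J = 1.602056/1.791759 = 0.894124, i.e. 0.8941 to 4 decimal places.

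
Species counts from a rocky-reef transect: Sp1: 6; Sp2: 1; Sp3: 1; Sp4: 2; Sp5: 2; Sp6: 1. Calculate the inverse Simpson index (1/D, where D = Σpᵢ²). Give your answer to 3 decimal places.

3.596

Total N = 6+1+1+2+2+1 = 13, so the proportions are 0.4615385, 0.0769231, 0.0769231, 0.1538462, 0.1538462, 0.0769231 (working shown to 7 dp, full precision carried).
D = 0.4615385² + 0.0769231² + 0.0769231² + 0.1538462² + 0.1538462² + 0.0769231² = 0.2130178 + 0.0059172 + 0.0059172 + 0.0236686 + 0.0236686 + 0.0059172 = 0.2781065.
So 1/D = 3.59574, i.e. 3.596 to 3 decimal places.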